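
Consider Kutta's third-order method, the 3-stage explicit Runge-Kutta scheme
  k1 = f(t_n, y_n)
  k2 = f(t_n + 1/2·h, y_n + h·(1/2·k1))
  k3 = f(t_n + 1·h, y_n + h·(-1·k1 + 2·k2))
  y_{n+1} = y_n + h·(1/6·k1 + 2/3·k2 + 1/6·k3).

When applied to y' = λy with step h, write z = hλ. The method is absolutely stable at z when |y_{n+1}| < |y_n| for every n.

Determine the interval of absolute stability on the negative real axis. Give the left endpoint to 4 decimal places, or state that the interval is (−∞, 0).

On y'=λy, z=hλ:
  order 3, 3-stage ⇒ R(z)=1+z+z^2/2+z^3/6
  (e.g. R(-0.48)=0.61677, |R|=0.61677)

Solve |R(x)|<1 on ℝ⁻.
x=-0.48: |R|=0.6168
|R(-2.62)|=1.1853 |R(-1.05)|=0.3083 |R(-0.84)|=0.4140
Bisect:
  x_lo=-3.3175 |R|=2.9000  x_hi=-0.3794 |R|=0.6835
  mid=-1.84847 |R|=0.19270 →hi
  mid=-2.58300 |R|=1.11931 →lo
  mid=-2.21574 |R|=0.57401 →hi
  mid=-2.39937 |R|=0.82307 →hi
  mid=-2.49119 |R|=0.96490 →hi
  mid=-2.53710 |R|=1.04049 →lo
  mid=-2.51414 |R|=1.00230 →lo
  ...
  [-2.51289,-2.51271] ⇒ x*=-2.5127
Interval (-2.5127, 0).

(-2.5127, 0).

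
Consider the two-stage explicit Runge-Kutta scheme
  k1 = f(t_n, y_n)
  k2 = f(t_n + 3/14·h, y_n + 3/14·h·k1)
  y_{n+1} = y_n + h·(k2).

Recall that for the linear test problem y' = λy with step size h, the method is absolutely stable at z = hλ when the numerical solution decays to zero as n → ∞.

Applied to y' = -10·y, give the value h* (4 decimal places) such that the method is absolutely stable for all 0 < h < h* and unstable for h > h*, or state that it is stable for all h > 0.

With y'=λy (z=hλ):
  k1=λy_n ⇒ h·k1=z·y_n;  k2=λ(1+3/14z)y_n ⇒ h·k2=z(1+3/14z)y_n
  y_{n+1}/y_n = 1 + z(1+3/14z) = 1 + z + 3/14z²
  so R(z) = 1 + z + 3/14z².

Find x<0 with |R(x)|<1.
x=-1.73: |R|=0.0887
R=1: x+3/14x²=0 ⇒ x=−14/3=-4.6667; min R=1−1/(4·3/14)=-0.1667>−1
Confirm numerically:
  x=-2.675: |R|=0.14165 <1
  x=-2.160: |R|=0.16023 <1
  x=-2.042: |R|=0.14848 <1
  x=-5.067: |R|=1.43468 >1
  x=-5.054: |R|=1.41948 >1
  x=-4.842: |R|=1.18192 >1
So |R|<1 on (-4.6667, 0).

(-4.6667,0); λ=-10 ⇒ h* = (14/3)/10 = 0.4667.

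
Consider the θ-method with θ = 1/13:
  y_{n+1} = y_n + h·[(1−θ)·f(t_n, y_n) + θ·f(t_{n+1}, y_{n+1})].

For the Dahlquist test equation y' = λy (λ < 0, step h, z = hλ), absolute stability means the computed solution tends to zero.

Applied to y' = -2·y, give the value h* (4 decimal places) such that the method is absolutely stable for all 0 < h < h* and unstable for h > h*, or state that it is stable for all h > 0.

(-2.3636,0); λ=-2 ⇒ h* = (26/11)/2 = 1.1818.

Test eqn y'=λy, z=hλ:
  y_{n+1} = y_n + z·[12/13·y_n + 1/13·y_{n+1}] ⇒ (1 − 1/13z)y_{n+1} = (1 + 12/13z)y_n
  Hence R(z) = (1 + 12/13z)/(1 − 1/13z).

Boundary: |R(x)|=1, x<0.
x=-1.41: |R|=0.2720
R=−1: 1+12/13x = −1+1/13x ⇒ -11/13x=2 ⇒ x=2/(-11/13)=-2.3636
Confirm numerically:
  x=-1.759: |R|=0.54936 <1
  x=-1.757: |R|=0.54781 <1
  x=-1.675: |R|=0.48382 <1
  x=-2.864: |R|=1.34695 >1
  x=-2.829: |R|=1.32339 >1
  x=-2.771: |R|=1.28413 >1
So |R|<1 on (-2.3636, 0).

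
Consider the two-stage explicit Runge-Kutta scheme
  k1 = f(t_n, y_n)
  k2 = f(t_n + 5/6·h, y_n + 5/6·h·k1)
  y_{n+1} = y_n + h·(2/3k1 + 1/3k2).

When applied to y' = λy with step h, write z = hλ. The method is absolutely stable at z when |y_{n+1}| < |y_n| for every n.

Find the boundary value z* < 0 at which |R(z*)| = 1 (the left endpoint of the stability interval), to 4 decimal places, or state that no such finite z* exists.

left endpoint -3.6000.

With y'=λy (z=hλ):
  k1=λy_n ⇒ h·k1=z·y_n;  k2=λ(1+5/6z)y_n ⇒ h·k2=z(1+5/6z)y_n
  y_{n+1}/y_n = 1 + 2/3z + 1/3z(1+5/6z) = 1 + z + 5/18z²
  R(z) = 1 + z + 5/18z².

Boundary: |R(x)|=1, x<0.
x=-1.39: |R|=0.1467
R=1: x+5/18x²=0 ⇒ x=−18/5=-3.6000; min R=1−1/(4·5/18)=0.1000>−1
Confirm numerically:
  x=-3.083: |R|=0.55725 <1
  x=-2.568: |R|=0.26384 <1
  x=-2.377: |R|=0.19248 <1
  x=-1.684: |R|=0.10374 <1
  x=-3.815: |R|=1.22784 >1
  x=-3.691: |R|=1.09330 >1
Stable set (-3.6000, 0).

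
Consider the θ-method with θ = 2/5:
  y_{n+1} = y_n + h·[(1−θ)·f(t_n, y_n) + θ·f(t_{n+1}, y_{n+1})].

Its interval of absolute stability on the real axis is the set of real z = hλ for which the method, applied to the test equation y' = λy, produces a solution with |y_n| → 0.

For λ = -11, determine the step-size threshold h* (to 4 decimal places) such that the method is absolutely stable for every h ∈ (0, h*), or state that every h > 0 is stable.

Set f=λy, z=hλ:
  y_{n+1} = y_n + z·[3/5·y_n + 2/5·y_{n+1}] ⇒ (1 − 2/5z)y_{n+1} = (1 + 3/5z)y_n
  so R(z) = (1 + 3/5z)/(1 − 2/5z).

Solve |R(x)|<1 on ℝ⁻.
x=-0.96: |R|=0.3064
R=−1: 1+3/5x = −1+2/5x ⇒ -1/5x=2 ⇒ x=2/(-1/5)=-10.0000
Confirm numerically:
  x=-9.655: |R|=0.98581 <1
  x=-5.662: |R|=0.73426 <1
  x=-4.347: |R|=0.58719 <1
  x=-10.591: |R|=1.02257 >1
  x=-10.450: |R|=1.01737 >1
Stable set (-10.0000, 0).

(-10.0000,0); λ=-11 ⇒ h* = (10)/11 = 0.9091.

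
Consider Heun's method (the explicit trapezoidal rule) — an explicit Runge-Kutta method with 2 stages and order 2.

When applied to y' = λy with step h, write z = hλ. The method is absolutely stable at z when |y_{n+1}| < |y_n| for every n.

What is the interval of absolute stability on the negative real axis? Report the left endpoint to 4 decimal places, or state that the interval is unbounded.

Test eqn y'=λy, z=hλ:
  order 2, 2-stage ⇒ R(z)=1+z+z^2/2
  (e.g. R(-0.46)=0.64580, |R|=0.64580)

Find x<0 with |R(x)|<1.
x=-0.46: |R|=0.6458
|R(-1.95)|=0.9512 |R(-0.98)|=0.5002 |R(-0.6)|=0.5800
Bisect:
  x_lo=-2.8569 |R|=2.2241  x_hi=-0.2035 |R|=0.8172
  mid=-1.53023 |R|=0.64057 →hi
  mid=-2.19359 |R|=1.21233 →lo
  mid=-1.86191 |R|=0.87144 →hi
  mid=-2.02775 |R|=1.02813 →lo
  mid=-1.94483 |R|=0.94635 →hi
  mid=-1.98629 |R|=0.98638 →hi
  mid=-2.00702 |R|=1.00704 →lo
  mid=-1.99665 |R|=0.99666 →hi
  mid=-2.00184 |R|=1.00184 →lo
  mid=-1.99924 |R|=0.99924 →hi
  ...
  [-2.00005,-1.99989] ⇒ x*=-2.0000
Stable set (-2.0000, 0).

z∈(-2.0000,0).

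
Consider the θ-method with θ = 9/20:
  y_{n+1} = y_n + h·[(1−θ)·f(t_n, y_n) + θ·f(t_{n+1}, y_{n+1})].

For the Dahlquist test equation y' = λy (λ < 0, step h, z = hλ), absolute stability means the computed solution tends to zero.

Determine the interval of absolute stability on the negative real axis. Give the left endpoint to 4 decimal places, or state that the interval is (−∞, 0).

With y'=λy (z=hλ):
  y_{n+1} = y_n + z·[11/20·y_n + 9/20·y_{n+1}] ⇒ (1 − 9/20z)y_{n+1} = (1 + 11/20z)y_n
  R(z) = (1 + 11/20z)/(1 − 9/20z).

Boundary: |R(x)|=1, x<0.
x=-1.2: |R|=0.2208
R=−1: 1+11/20x = −1+9/20x ⇒ -1/10x=2 ⇒ x=2/(-1/10)=-20.0000
Confirm numerically:
  x=-13.434: |R|=0.90680 <1
  x=-12.144: |R|=0.87848 <1
  x=-11.086: |R|=0.85115 <1
  x=-20.373: |R|=1.00367 >1
  x=-20.343: |R|=1.00338 >1
  x=-20.281: |R|=1.00277 >1
Stable set (-20.0000, 0).

(-20.0000, 0).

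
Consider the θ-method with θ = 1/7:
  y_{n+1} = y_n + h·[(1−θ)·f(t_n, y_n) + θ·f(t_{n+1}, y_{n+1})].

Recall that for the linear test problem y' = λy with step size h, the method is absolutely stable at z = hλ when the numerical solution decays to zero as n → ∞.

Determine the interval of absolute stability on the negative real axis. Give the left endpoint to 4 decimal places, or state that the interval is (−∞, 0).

(-2.8000, 0).

Set f=λy, z=hλ:
  y_{n+1} = y_n + z·[6/7·y_n + 1/7·y_{n+1}] ⇒ (1 − 1/7z)y_{n+1} = (1 + 6/7z)y_n
  so R(z) = (1 + 6/7z)/(1 − 1/7z).

Boundary: |R(x)|=1, x<0.
x=-1.58: |R|=0.2890
R=−1: 1+6/7x = −1+1/7x ⇒ -5/7x=2 ⇒ x=2/(-5/7)=-2.8000
Confirm numerically:
  x=-2.725: |R|=0.96144 <1
  x=-2.667: |R|=0.93121 <1
  x=-2.141: |R|=0.63954 <1
  x=-1.861: |R|=0.47015 <1
  x=-3.028: |R|=1.11368 >1
  x=-3.002: |R|=1.10098 >1
Interval (-2.8000, 0).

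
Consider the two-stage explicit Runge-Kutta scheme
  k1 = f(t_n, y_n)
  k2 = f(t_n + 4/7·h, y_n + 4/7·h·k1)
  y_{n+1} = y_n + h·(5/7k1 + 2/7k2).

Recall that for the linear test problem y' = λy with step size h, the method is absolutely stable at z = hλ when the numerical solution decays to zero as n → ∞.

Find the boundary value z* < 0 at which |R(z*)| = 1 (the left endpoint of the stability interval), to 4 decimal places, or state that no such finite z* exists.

With y'=λy (z=hλ):
  k1=λy_n ⇒ h·k1=z·y_n;  k2=λ(1+4/7z)y_n ⇒ h·k2=z(1+4/7z)y_n
  y_{n+1}/y_n = 1 + 5/7z + 2/7z(1+4/7z) = 1 + z + 8/49z²
  R(z) = 1 + z + 8/49z².

Need |R(x)|<1, x<0.
x=-1.72: |R|=0.2370
R=1: x+8/49x²=0 ⇒ x=−49/8=-6.1250; min R=1−1/(4·8/49)=-0.5312>−1
Confirm numerically:
  x=-4.980: |R|=0.06904 <1
  x=-3.915: |R|=0.41260 <1
  x=-3.613: |R|=0.48177 <1
  x=-6.525: |R|=1.42612 >1
  x=-6.335: |R|=1.21720 >1
Stable set (-6.1250, 0).

z* = -6.1250.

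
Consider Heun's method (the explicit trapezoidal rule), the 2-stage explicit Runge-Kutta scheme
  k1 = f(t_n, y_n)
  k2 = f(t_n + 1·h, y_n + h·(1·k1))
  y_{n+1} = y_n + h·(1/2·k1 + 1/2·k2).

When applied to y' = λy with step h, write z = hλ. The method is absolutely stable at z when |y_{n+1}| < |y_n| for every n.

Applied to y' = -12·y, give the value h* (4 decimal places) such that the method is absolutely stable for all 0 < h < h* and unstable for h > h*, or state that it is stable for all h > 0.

(-2.0000,0); λ=-12 ⇒ h* = 0.1667.

On y'=λy, z=hλ:
  order 2, 2-stage ⇒ R(z)=1+z+z^2/2
  (e.g. R(-0.59)=0.58405, |R|=0.58405)

Boundary: |R(x)|=1, x<0.
x=-0.59: |R|=0.5840
|R(-2.37)|=1.4385 |R(-1.81)|=0.8281 |R(-1.69)|=0.7380
Bisect:
  x_lo=-2.8321 |R|=2.1783  x_hi=-0.2499 |R|=0.7813
  mid=-1.54102 |R|=0.64635 →hi
  mid=-2.18657 |R|=1.20398 →lo
  mid=-1.86380 |R|=0.87307 →hi
  mid=-2.02519 |R|=1.02550 →lo
  mid=-1.94449 |R|=0.94603 →hi
  mid=-1.98484 |R|=0.98495 →hi
  mid=-2.00501 |R|=1.00502 →lo
  ...
  [-2.00013,-1.99997] ⇒ x*=-2.0000
Interval (-2.0000, 0).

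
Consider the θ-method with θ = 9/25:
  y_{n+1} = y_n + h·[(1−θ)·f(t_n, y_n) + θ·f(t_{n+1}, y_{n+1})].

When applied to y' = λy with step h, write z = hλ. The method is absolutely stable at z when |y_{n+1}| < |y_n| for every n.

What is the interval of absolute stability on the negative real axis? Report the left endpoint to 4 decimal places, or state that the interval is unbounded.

On y'=λy, z=hλ:
  y_{n+1} = y_n + z·[16/25·y_n + 9/25·y_{n+1}] ⇒ (1 − 9/25z)y_{n+1} = (1 + 16/25z)y_n
  R(z) = (1 + 16/25z)/(1 − 9/25z).

Boundary: |R(x)|=1, x<0.
x=-1.41: |R|=0.0647
R=−1: 1+16/25x = −1+9/25x ⇒ -7/25x=2 ⇒ x=2/(-7/25)=-7.1429
Confirm numerically:
  x=-6.935: |R|=0.98336 <1
  x=-6.814: |R|=0.97333 <1
  x=-6.222: |R|=0.92042 <1
  x=-5.319: |R|=0.82480 <1
  x=-7.457: |R|=1.02387 >1
  x=-7.309: |R|=1.01281 >1
Stable set (-7.1429, 0).

(-7.1429, 0).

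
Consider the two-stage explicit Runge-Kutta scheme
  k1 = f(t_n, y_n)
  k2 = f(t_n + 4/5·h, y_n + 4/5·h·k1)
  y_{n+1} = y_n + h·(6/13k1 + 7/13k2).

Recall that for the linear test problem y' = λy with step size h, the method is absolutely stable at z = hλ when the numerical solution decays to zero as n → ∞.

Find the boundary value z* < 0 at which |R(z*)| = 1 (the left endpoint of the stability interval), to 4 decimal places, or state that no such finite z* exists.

Set f=λy, z=hλ:
  k1=λy_n ⇒ h·k1=z·y_n;  k2=λ(1+4/5z)y_n ⇒ h·k2=z(1+4/5z)y_n
  y_{n+1}/y_n = 1 + 6/13z + 7/13z(1+4/5z) = 1 + z + 28/65z²
  R(z) = 1 + z + 28/65z².

Solve |R(x)|<1 on ℝ⁻.
x=-1.6: |R|=0.5028
R=1: x+28/65x²=0 ⇒ x=−65/28=-2.3214; min R=1−1/(4·28/65)=0.4196>−1
Confirm numerically:
  x=-1.803: |R|=0.59735 <1
  x=-1.761: |R|=0.57487 <1
  x=-1.223: |R|=0.42131 <1
  x=-2.713: |R|=1.45762 >1
  x=-2.629: |R|=1.34832 >1
Stable set (-2.3214, 0).

left endpoint -2.3214.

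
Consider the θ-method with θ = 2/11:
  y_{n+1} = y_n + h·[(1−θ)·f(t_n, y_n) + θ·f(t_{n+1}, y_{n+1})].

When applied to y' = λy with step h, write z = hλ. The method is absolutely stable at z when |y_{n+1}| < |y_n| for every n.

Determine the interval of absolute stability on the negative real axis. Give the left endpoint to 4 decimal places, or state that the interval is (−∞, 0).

z∈(-3.1429,0).

On y'=λy, z=hλ:
  y_{n+1} = y_n + z·[9/11·y_n + 2/11·y_{n+1}] ⇒ (1 − 2/11z)y_{n+1} = (1 + 9/11z)y_n
  ⇒ R(z) = (1 + 9/11z)/(1 − 2/11z).

Need |R(x)|<1, x<0.
x=-0.61: |R|=0.4509
R=−1: 1+9/11x = −1+2/11x ⇒ -7/11x=2 ⇒ x=2/(-7/11)=-3.1429
Confirm numerically:
  x=-2.866: |R|=0.88417 <1
  x=-2.086: |R|=0.51239 <1
  x=-1.886: |R|=0.40441 <1
  x=-3.322: |R|=1.07107 >1
  x=-3.248: |R|=1.04207 >1
Stable set (-3.1429, 0).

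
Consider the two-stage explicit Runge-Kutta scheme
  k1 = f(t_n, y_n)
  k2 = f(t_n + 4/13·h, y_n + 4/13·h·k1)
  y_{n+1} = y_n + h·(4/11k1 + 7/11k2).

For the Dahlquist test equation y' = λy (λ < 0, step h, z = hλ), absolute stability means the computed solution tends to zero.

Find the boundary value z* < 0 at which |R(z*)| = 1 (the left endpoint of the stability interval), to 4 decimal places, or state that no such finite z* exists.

left endpoint -5.1071.

With y'=λy (z=hλ):
  k1=λy_n ⇒ h·k1=z·y_n;  k2=λ(1+4/13z)y_n ⇒ h·k2=z(1+4/13z)y_n
  y_{n+1}/y_n = 1 + 4/11z + 7/11z(1+4/13z) = 1 + z + 28/143z²
  so R(z) = 1 + z + 28/143z².

Find x<0 with |R(x)|<1.
x=-0.65: |R|=0.4327
R=1: x+28/143x²=0 ⇒ x=−143/28=-5.1071; min R=1−1/(4·28/143)=-0.2768>−1
Confirm numerically:
  x=-4.428: |R|=0.41117 <1
  x=-2.429: |R|=0.27375 <1
  x=-2.297: |R|=0.26390 <1
  x=-5.647: |R|=1.59692 >1
  x=-5.575: |R|=1.51072 >1
  x=-5.496: |R|=1.41846 >1
Stable set (-5.1071, 0).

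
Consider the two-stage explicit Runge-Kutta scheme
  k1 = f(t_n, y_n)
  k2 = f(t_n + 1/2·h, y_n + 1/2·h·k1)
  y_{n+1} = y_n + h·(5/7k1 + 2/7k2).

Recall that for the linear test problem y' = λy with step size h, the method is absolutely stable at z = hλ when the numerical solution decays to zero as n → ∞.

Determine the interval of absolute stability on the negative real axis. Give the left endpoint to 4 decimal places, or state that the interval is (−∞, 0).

With y'=λy (z=hλ):
  k1=λy_n ⇒ h·k1=z·y_n;  k2=λ(1+1/2z)y_n ⇒ h·k2=z(1+1/2z)y_n
  y_{n+1}/y_n = 1 + 5/7z + 2/7z(1+1/2z) = 1 + z + 1/7z²
  so R(z) = 1 + z + 1/7z².

Boundary: |R(x)|=1, x<0.
x=-0.58: |R|=0.4681
R=1: x+1/7x²=0 ⇒ x=−7=-7.0000; min R=1−1/(4·1/7)=-0.7500>−1
Confirm numerically:
  x=-5.379: |R|=0.24562 <1
  x=-4.872: |R|=0.48109 <1
  x=-3.503: |R|=0.75000 <1
  x=-7.589: |R|=1.63856 >1
  x=-7.343: |R|=1.35981 >1
So |R|<1 on (-7.0000, 0).

(-7.0000, 0).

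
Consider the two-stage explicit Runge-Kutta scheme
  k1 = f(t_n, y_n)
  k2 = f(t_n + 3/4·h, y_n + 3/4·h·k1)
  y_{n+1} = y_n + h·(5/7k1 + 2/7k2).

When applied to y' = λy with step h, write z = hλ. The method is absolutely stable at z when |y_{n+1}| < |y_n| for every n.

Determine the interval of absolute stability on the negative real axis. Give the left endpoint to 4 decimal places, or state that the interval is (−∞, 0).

Set f=λy, z=hλ:
  k1=λy_n ⇒ h·k1=z·y_n;  k2=λ(1+3/4z)y_n ⇒ h·k2=z(1+3/4z)y_n
  y_{n+1}/y_n = 1 + 5/7z + 2/7z(1+3/4z) = 1 + z + 3/14z²
  R(z) = 1 + z + 3/14z².

Find x<0 with |R(x)|<1.
x=-0.58: |R|=0.4921
R=1: x+3/14x²=0 ⇒ x=−14/3=-4.6667; min R=1−1/(4·3/14)=-0.1667>−1
Confirm numerically:
  x=-4.205: |R|=0.58401 <1
  x=-3.622: |R|=0.18919 <1
  x=-3.497: |R|=0.12350 <1
  x=-2.545: |R|=0.15707 <1
  x=-5.043: |R|=1.40668 >1
  x=-4.949: |R|=1.29941 >1
  x=-4.740: |R|=1.07449 >1
Interval (-4.6667, 0).

z∈(-4.6667,0).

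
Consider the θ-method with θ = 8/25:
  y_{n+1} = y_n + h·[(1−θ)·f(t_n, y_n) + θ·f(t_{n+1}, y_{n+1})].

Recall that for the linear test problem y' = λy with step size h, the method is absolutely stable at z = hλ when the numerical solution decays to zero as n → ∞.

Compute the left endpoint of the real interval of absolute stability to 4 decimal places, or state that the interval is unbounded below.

z* = -5.5556.

On y'=λy, z=hλ:
  y_{n+1} = y_n + z·[17/25·y_n + 8/25·y_{n+1}] ⇒ (1 − 8/25z)y_{n+1} = (1 + 17/25z)y_n
  Hence R(z) = (1 + 17/25z)/(1 − 8/25z).

Find x<0 with |R(x)|<1.
x=-1.07: |R|=0.2029
R=−1: 1+17/25x = −1+8/25x ⇒ -9/25x=2 ⇒ x=2/(-9/25)=-5.5556
Confirm numerically:
  x=-4.798: |R|=0.89243 <1
  x=-4.253: |R|=0.80139 <1
  x=-2.514: |R|=0.39320 <1
  x=-6.036: |R|=1.05900 >1
  x=-5.922: |R|=1.04557 >1
  x=-5.908: |R|=1.04389 >1
Stable set (-5.5556, 0).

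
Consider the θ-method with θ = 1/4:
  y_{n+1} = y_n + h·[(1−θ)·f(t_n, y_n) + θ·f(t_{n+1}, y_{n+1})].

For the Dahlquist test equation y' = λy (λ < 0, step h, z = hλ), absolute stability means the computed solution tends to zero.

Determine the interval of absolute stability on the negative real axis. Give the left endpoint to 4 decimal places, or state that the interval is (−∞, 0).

On y'=λy, z=hλ:
  y_{n+1} = y_n + z·[3/4·y_n + 1/4·y_{n+1}] ⇒ (1 − 1/4z)y_{n+1} = (1 + 3/4z)y_n
  Hence R(z) = (1 + 3/4z)/(1 − 1/4z).

Find x<0 with |R(x)|<1.
x=-1.05: |R|=0.1683
R=−1: 1+3/4x = −1+1/4x ⇒ -1/2x=2 ⇒ x=2/(-1/2)=-4.0000
Confirm numerically:
  x=-3.690: |R|=0.91938 <1
  x=-3.299: |R|=0.80792 <1
  x=-3.276: |R|=0.80099 <1
  x=-3.225: |R|=0.78547 <1
  x=-4.514: |R|=1.12074 >1
  x=-4.398: |R|=1.09478 >1
  x=-4.067: |R|=1.01661 >1
Stable set (-4.0000, 0).

z∈(-4.0000,0).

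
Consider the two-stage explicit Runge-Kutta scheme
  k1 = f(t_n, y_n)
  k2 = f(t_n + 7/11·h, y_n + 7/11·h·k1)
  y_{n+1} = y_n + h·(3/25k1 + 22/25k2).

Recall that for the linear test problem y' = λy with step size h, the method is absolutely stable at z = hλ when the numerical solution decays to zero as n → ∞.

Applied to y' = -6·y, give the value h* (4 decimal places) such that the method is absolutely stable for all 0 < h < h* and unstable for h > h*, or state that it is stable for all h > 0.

(-1.7857,0); λ=-6 ⇒ h* = (25/14)/6 = 0.2976.

With y'=λy (z=hλ):
  k1=λy_n ⇒ h·k1=z·y_n;  k2=λ(1+7/11z)y_n ⇒ h·k2=z(1+7/11z)y_n
  y_{n+1}/y_n = 1 + 3/25z + 22/25z(1+7/11z) = 1 + z + 14/25z²
  R(z) = 1 + z + 14/25z².

Find x<0 with |R(x)|<1.
x=-1.36: |R|=0.6758
R=1: x+14/25x²=0 ⇒ x=−25/14=-1.7857; min R=1−1/(4·14/25)=0.5536>−1
Confirm numerically:
  x=-1.754: |R|=0.96885 <1
  x=-1.311: |R|=0.65148 <1
  x=-1.283: |R|=0.63881 <1
  x=-2.330: |R|=1.71018 >1
  x=-2.254: |R|=1.59109 >1
Stable set (-1.7857, 0).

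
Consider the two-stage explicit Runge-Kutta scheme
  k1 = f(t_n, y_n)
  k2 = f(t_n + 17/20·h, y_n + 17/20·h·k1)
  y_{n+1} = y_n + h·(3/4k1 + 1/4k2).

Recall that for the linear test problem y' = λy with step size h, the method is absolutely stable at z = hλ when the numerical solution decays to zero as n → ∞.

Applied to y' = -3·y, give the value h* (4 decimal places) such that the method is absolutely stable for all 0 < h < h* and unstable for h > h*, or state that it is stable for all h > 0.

(-4.7059,0); λ=-3 ⇒ h* = (80/17)/3 = 1.5686.

On y'=λy, z=hλ:
  k1=λy_n ⇒ h·k1=z·y_n;  k2=λ(1+17/20z)y_n ⇒ h·k2=z(1+17/20z)y_n
  y_{n+1}/y_n = 1 + 3/4z + 1/4z(1+17/20z) = 1 + z + 17/80z²
  R(z) = 1 + z + 17/80z².

Boundary: |R(x)|=1, x<0.
x=-0.34: |R|=0.6846
R=1: x+17/80x²=0 ⇒ x=−80/17=-4.7059; min R=1−1/(4·17/80)=-0.1765>−1
Confirm numerically:
  x=-3.900: |R|=0.33213 <1
  x=-3.867: |R|=0.31066 <1
  x=-3.765: |R|=0.24724 <1
  x=-5.291: |R|=1.65787 >1
  x=-5.222: |R|=1.57272 >1
  x=-4.904: |R|=1.20646 >1
Stable set (-4.7059, 0).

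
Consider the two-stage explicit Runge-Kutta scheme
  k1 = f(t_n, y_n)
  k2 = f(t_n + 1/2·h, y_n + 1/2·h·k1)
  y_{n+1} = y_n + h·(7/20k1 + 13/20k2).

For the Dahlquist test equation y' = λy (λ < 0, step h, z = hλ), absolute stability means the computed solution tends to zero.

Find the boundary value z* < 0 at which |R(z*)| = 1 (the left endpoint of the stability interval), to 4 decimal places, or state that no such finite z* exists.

Set f=λy, z=hλ:
  k1=λy_n ⇒ h·k1=z·y_n;  k2=λ(1+1/2z)y_n ⇒ h·k2=z(1+1/2z)y_n
  y_{n+1}/y_n = 1 + 7/20z + 13/20z(1+1/2z) = 1 + z + 13/40z²
  R(z) = 1 + z + 13/40z².

Solve |R(x)|<1 on ℝ⁻.
x=-1.15: |R|=0.2798
R=1: x+13/40x²=0 ⇒ x=−40/13=-3.0769; min R=1−1/(4·13/40)=0.2308>−1
Confirm numerically:
  x=-2.516: |R|=0.54133 <1
  x=-1.580: |R|=0.23133 <1
  x=-1.574: |R|=0.23118 <1
  x=-3.360: |R|=1.30912 >1
  x=-3.240: |R|=1.17172 >1
Stable set (-3.0769, 0).

z* = -3.0769.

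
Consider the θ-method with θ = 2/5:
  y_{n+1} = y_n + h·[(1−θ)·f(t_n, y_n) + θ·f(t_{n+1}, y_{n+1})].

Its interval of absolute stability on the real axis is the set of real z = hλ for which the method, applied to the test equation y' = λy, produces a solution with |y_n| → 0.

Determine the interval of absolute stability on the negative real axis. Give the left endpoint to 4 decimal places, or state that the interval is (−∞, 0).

With y'=λy (z=hλ):
  y_{n+1} = y_n + z·[3/5·y_n + 2/5·y_{n+1}] ⇒ (1 − 2/5z)y_{n+1} = (1 + 3/5z)y_n
  so R(z) = (1 + 3/5z)/(1 − 2/5z).

Find x<0 with |R(x)|<1.
x=-0.78: |R|=0.4055
R=−1: 1+3/5x = −1+2/5x ⇒ -1/5x=2 ⇒ x=2/(-1/5)=-10.0000
Confirm numerically:
  x=-9.482: |R|=0.97838 <1
  x=-9.423: |R|=0.97580 <1
  x=-9.125: |R|=0.96237 <1
  x=-10.597: |R|=1.02279 >1
  x=-10.574: |R|=1.02195 >1
  x=-10.424: |R|=1.01640 >1
So |R|<1 on (-10.0000, 0).

(-10.0000, 0).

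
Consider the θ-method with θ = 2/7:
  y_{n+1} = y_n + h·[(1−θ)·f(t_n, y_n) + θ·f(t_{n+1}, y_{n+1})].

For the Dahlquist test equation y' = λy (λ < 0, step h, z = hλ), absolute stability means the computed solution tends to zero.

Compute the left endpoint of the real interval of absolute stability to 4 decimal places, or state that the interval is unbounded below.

left endpoint -4.6667.

On y'=λy, z=hλ:
  y_{n+1} = y_n + z·[5/7·y_n + 2/7·y_{n+1}] ⇒ (1 − 2/7z)y_{n+1} = (1 + 5/7z)y_n
  R(z) = (1 + 5/7z)/(1 − 2/7z).

Boundary: |R(x)|=1, x<0.
x=-1.67: |R|=0.1306
R=−1: 1+5/7x = −1+2/7x ⇒ -3/7x=2 ⇒ x=2/(-3/7)=-4.6667
Confirm numerically:
  x=-4.355: |R|=0.94048 <1
  x=-4.181: |R|=0.90516 <1
  x=-3.765: |R|=0.81383 <1
  x=-5.044: |R|=1.06625 >1
  x=-4.992: |R|=1.05747 >1
  x=-4.794: |R|=1.02303 >1
So |R|<1 on (-4.6667, 0).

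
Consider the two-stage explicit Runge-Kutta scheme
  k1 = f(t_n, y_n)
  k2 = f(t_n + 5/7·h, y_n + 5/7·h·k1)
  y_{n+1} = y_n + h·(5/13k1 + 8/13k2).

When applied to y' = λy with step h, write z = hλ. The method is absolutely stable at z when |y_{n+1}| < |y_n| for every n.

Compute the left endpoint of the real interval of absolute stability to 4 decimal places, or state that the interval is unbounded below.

On y'=λy, z=hλ:
  k1=λy_n ⇒ h·k1=z·y_n;  k2=λ(1+5/7z)y_n ⇒ h·k2=z(1+5/7z)y_n
  y_{n+1}/y_n = 1 + 5/13z + 8/13z(1+5/7z) = 1 + z + 40/91z²
  ⇒ R(z) = 1 + z + 40/91z².

Need |R(x)|<1, x<0.
x=-0.59: |R|=0.5630
R=1: x+40/91x²=0 ⇒ x=−91/40=-2.2750; min R=1−1/(4·40/91)=0.4313>−1
Confirm numerically:
  x=-2.177: |R|=0.90622 <1
  x=-1.778: |R|=0.61158 <1
  x=-1.043: |R|=0.43518 <1
  x=-0.965: |R|=0.44433 <1
  x=-2.874: |R|=1.75671 >1
  x=-2.804: |R|=1.65201 >1
  x=-2.304: |R|=1.02937 >1
Stable set (-2.2750, 0).

z* = -2.2750.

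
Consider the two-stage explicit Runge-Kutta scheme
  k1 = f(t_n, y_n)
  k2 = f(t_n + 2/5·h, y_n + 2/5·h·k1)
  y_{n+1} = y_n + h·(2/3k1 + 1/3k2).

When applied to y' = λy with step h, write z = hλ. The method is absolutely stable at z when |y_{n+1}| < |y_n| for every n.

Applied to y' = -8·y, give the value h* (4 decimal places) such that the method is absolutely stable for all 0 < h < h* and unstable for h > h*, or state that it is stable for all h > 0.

On y'=λy, z=hλ:
  k1=λy_n ⇒ h·k1=z·y_n;  k2=λ(1+2/5z)y_n ⇒ h·k2=z(1+2/5z)y_n
  y_{n+1}/y_n = 1 + 2/3z + 1/3z(1+2/5z) = 1 + z + 2/15z²
  ⇒ R(z) = 1 + z + 2/15z².

Need |R(x)|<1, x<0.
x=-1.59: |R|=0.2529
R=1: x+2/15x²=0 ⇒ x=−15/2=-7.5000; min R=1−1/(4·2/15)=-0.8750>−1
Confirm numerically:
  x=-6.348: |R|=0.02495 <1
  x=-6.279: |R|=0.02222 <1
  x=-4.734: |R|=0.74590 <1
  x=-3.911: |R|=0.87154 <1
  x=-7.701: |R|=1.20639 >1
  x=-7.696: |R|=1.20112 >1
  x=-7.542: |R|=1.04224 >1
Interval (-7.5000, 0).

(-7.5000,0); λ=-8 ⇒ h* = (15/2)/8 = 0.9375.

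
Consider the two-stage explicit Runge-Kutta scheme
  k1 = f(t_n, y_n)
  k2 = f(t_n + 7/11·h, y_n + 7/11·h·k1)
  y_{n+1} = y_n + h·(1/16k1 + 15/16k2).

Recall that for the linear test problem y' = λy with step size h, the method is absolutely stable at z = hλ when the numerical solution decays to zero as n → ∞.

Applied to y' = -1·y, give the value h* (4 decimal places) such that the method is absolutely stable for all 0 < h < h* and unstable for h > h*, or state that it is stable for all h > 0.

With y'=λy (z=hλ):
  k1=λy_n ⇒ h·k1=z·y_n;  k2=λ(1+7/11z)y_n ⇒ h·k2=z(1+7/11z)y_n
  y_{n+1}/y_n = 1 + 1/16z + 15/16z(1+7/11z) = 1 + z + 105/176z²
  so R(z) = 1 + z + 105/176z².

Solve |R(x)|<1 on ℝ⁻.
x=-1.12: |R|=0.6284
R=1: x+105/176x²=0 ⇒ x=−176/105=-1.6762; min R=1−1/(4·105/176)=0.5810>−1
Confirm numerically:
  x=-1.552: |R|=0.88501 <1
  x=-1.548: |R|=0.88161 <1
  x=-1.345: |R|=0.73425 <1
  x=-2.216: |R|=1.71365 >1
  x=-2.197: |R|=1.68263 >1
  x=-1.956: |R|=1.32652 >1
So |R|<1 on (-1.6762, 0).

(-1.6762,0); λ=-1 ⇒ h* = (176/105)/1 = 1.6762.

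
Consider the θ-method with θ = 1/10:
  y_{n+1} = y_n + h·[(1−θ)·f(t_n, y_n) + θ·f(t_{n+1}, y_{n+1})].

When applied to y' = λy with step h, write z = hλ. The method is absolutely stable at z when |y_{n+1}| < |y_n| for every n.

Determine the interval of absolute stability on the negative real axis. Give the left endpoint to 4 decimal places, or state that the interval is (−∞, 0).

On y'=λy, z=hλ:
  y_{n+1} = y_n + z·[9/10·y_n + 1/10·y_{n+1}] ⇒ (1 − 1/10z)y_{n+1} = (1 + 9/10z)y_n
  R(z) = (1 + 9/10z)/(1 − 1/10z).

Need |R(x)|<1, x<0.
x=-1.76: |R|=0.4966
R=−1: 1+9/10x = −1+1/10x ⇒ -4/5x=2 ⇒ x=2/(-4/5)=-2.5000
Confirm numerically:
  x=-1.896: |R|=0.59381 <1
  x=-1.573: |R|=0.35920 <1
  x=-1.338: |R|=0.18010 <1
  x=-2.933: |R|=1.26784 >1
  x=-2.773: |R|=1.17099 >1
Interval (-2.5000, 0).

z∈(-2.5000,0).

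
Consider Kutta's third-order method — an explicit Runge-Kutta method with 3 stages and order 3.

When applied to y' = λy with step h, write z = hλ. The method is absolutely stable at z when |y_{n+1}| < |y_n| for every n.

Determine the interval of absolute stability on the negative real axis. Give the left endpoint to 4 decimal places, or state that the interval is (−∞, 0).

(-2.5127, 0).

Set f=λy, z=hλ:
  order 3, 3-stage ⇒ R(z)=1+z+z^2/2+z^3/6
  (e.g. R(-0.55)=0.57352, |R|=0.57352)

Solve |R(x)|<1 on ℝ⁻.
x=-0.55: |R|=0.5735
|R(-2.86)|=1.6691 |R(-1.97)|=0.3038 |R(-0.92)|=0.3734
Bisect:
  x_lo=-2.9351 |R|=1.8418  x_hi=-0.2288 |R|=0.7954
  mid=-1.58194 |R|=0.00952 →hi
  mid=-2.25850 |R|=0.62813 →hi
  mid=-2.59678 |R|=1.14362 →lo
  mid=-2.42764 |R|=0.86545 →hi
  mid=-2.51221 |R|=0.99912 →hi
  mid=-2.55450 |R|=1.06998 →lo
  mid=-2.53336 |R|=1.03421 →lo
  ...
  [-2.51287,-2.51271] ⇒ x*=-2.5127
So |R|<1 on (-2.5127, 0).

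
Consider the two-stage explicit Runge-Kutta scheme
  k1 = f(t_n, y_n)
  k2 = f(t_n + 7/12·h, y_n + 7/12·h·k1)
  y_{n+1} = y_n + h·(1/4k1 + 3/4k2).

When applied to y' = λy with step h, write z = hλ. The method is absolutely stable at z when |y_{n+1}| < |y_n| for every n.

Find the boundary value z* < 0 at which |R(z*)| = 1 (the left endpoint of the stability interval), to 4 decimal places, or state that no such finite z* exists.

z* = -2.2857.

Test eqn y'=λy, z=hλ:
  k1=λy_n ⇒ h·k1=z·y_n;  k2=λ(1+7/12z)y_n ⇒ h·k2=z(1+7/12z)y_n
  y_{n+1}/y_n = 1 + 1/4z + 3/4z(1+7/12z) = 1 + z + 7/16z²
  ⇒ R(z) = 1 + z + 7/16z².

Need |R(x)|<1, x<0.
x=-0.45: |R|=0.6386
R=1: x+7/16x²=0 ⇒ x=−16/7=-2.2857; min R=1−1/(4·7/16)=0.4286>−1
Confirm numerically:
  x=-2.125: |R|=0.85059 <1
  x=-1.396: |R|=0.45661 <1
  x=-1.061: |R|=0.43150 <1
  x=-0.928: |R|=0.44877 <1
  x=-2.779: |R|=1.59974 >1
  x=-2.511: |R|=1.24749 >1
  x=-2.474: |R|=1.20380 >1
Stable set (-2.2857, 0).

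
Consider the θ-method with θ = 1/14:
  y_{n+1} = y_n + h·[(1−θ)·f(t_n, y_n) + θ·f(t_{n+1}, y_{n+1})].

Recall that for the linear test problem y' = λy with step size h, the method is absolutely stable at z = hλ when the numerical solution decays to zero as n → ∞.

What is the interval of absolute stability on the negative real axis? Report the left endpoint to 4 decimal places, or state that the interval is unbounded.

Set f=λy, z=hλ:
  y_{n+1} = y_n + z·[13/14·y_n + 1/14·y_{n+1}] ⇒ (1 − 1/14z)y_{n+1} = (1 + 13/14z)y_n
  ⇒ R(z) = (1 + 13/14z)/(1 − 1/14z).

Need |R(x)|<1, x<0.
x=-0.38: |R|=0.6300
R=−1: 1+13/14x = −1+1/14x ⇒ -6/7x=2 ⇒ x=2/(-6/7)=-2.3333
Confirm numerically:
  x=-1.822: |R|=0.61219 <1
  x=-1.132: |R|=0.04732 <1
  x=-0.947: |R|=0.11300 <1
  x=-2.732: |R|=1.28592 >1
  x=-2.711: |R|=1.27120 >1
So |R|<1 on (-2.3333, 0).

(-2.3333, 0).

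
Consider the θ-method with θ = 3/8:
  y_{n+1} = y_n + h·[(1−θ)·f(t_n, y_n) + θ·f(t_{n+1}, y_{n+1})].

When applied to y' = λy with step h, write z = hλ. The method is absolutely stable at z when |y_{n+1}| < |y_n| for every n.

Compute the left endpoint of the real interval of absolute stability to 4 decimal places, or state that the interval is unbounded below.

Test eqn y'=λy, z=hλ:
  y_{n+1} = y_n + z·[5/8·y_n + 3/8·y_{n+1}] ⇒ (1 − 3/8z)y_{n+1} = (1 + 5/8z)y_n
  so R(z) = (1 + 5/8z)/(1 − 3/8z).

Boundary: |R(x)|=1, x<0.
x=-1.44: |R|=0.0649
R=−1: 1+5/8x = −1+3/8x ⇒ -1/4x=2 ⇒ x=2/(-1/4)=-8.0000
Confirm numerically:
  x=-5.702: |R|=0.81694 <1
  x=-5.324: |R|=0.77674 <1
  x=-4.099: |R|=0.61561 <1
  x=-8.538: |R|=1.03201 >1
  x=-8.187: |R|=1.01149 >1
Interval (-8.0000, 0).

left endpoint -8.0000.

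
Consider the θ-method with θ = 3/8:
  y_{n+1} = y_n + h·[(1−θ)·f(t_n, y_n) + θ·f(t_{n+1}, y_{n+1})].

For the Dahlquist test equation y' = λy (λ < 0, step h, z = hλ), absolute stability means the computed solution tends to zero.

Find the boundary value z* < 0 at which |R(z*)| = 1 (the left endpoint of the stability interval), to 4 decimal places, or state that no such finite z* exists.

On y'=λy, z=hλ:
  y_{n+1} = y_n + z·[5/8·y_n + 3/8·y_{n+1}] ⇒ (1 − 3/8z)y_{n+1} = (1 + 5/8z)y_n
  R(z) = (1 + 5/8z)/(1 − 3/8z).

Boundary: |R(x)|=1, x<0.
x=-1.43: |R|=0.0692
R=−1: 1+5/8x = −1+3/8x ⇒ -1/4x=2 ⇒ x=2/(-1/4)=-8.0000
Confirm numerically:
  x=-6.960: |R|=0.92798 <1
  x=-6.836: |R|=0.91834 <1
  x=-6.344: |R|=0.87748 <1
  x=-8.460: |R|=1.02756 >1
  x=-8.272: |R|=1.01658 >1
  x=-8.269: |R|=1.01640 >1
Interval (-8.0000, 0).

left endpoint -8.0000.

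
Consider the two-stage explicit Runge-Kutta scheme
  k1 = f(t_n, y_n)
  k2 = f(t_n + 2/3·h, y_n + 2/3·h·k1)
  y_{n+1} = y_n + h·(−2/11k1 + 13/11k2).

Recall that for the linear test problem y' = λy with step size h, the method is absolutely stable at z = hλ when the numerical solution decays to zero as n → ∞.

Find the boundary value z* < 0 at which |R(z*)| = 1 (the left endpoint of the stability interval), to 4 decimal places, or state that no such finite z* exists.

left endpoint -1.2692.

Set f=λy, z=hλ:
  k1=λy_n ⇒ h·k1=z·y_n;  k2=λ(1+2/3z)y_n ⇒ h·k2=z(1+2/3z)y_n
  y_{n+1}/y_n = 1 − 2/11z + 13/11z(1+2/3z) = 1 + z + 26/33z²
  ⇒ R(z) = 1 + z + 26/33z².

Solve |R(x)|<1 on ℝ⁻.
x=-0.72: |R|=0.6884
R=1: x+26/33x²=0 ⇒ x=−33/26=-1.2692; min R=1−1/(4·26/33)=0.6827>−1
Confirm numerically:
  x=-1.201: |R|=0.93544 <1
  x=-1.001: |R|=0.78846 <1
  x=-0.796: |R|=0.70321 <1
  x=-0.708: |R|=0.68694 <1
  x=-1.814: |R|=1.77859 >1
  x=-1.540: |R|=1.32853 >1
So |R|<1 on (-1.2692, 0).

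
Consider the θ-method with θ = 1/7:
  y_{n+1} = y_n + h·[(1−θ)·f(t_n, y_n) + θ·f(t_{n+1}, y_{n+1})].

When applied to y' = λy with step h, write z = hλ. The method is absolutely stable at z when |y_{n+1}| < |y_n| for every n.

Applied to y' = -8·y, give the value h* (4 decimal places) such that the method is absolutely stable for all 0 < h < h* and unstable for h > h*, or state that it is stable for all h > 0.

Set f=λy, z=hλ:
  y_{n+1} = y_n + z·[6/7·y_n + 1/7·y_{n+1}] ⇒ (1 − 1/7z)y_{n+1} = (1 + 6/7z)y_n
  R(z) = (1 + 6/7z)/(1 − 1/7z).

Solve |R(x)|<1 on ℝ⁻.
x=-0.34: |R|=0.6757
R=−1: 1+6/7x = −1+1/7x ⇒ -5/7x=2 ⇒ x=2/(-5/7)=-2.8000
Confirm numerically:
  x=-2.407: |R|=0.79111 <1
  x=-2.094: |R|=0.61183 <1
  x=-2.018: |R|=0.56642 <1
  x=-1.351: |R|=0.13244 <1
  x=-3.356: |R|=1.26844 >1
  x=-3.162: |R|=1.17811 >1
  x=-2.932: |R|=1.06645 >1
So |R|<1 on (-2.8000, 0).

(-2.8000,0); λ=-8 ⇒ h* = (14/5)/8 = 0.3500.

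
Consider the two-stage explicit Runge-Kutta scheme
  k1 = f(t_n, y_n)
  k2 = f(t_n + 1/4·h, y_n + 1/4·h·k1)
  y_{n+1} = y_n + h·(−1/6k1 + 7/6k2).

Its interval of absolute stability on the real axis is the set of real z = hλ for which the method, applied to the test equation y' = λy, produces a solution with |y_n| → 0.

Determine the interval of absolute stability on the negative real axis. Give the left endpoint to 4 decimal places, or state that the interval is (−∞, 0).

Test eqn y'=λy, z=hλ:
  k1=λy_n ⇒ h·k1=z·y_n;  k2=λ(1+1/4z)y_n ⇒ h·k2=z(1+1/4z)y_n
  y_{n+1}/y_n = 1 − 1/6z + 7/6z(1+1/4z) = 1 + z + 7/24z²
  Hence R(z) = 1 + z + 7/24z².

Find x<0 with |R(x)|<1.
x=-1.2: |R|=0.2200
R=1: x+7/24x²=0 ⇒ x=−24/7=-3.4286; min R=1−1/(4·7/24)=0.1429>−1
Confirm numerically:
  x=-3.364: |R|=0.93664 <1
  x=-3.209: |R|=0.79449 <1
  x=-3.177: |R|=0.76689 <1
  x=-1.520: |R|=0.15387 <1
  x=-3.623: |R|=1.20545 >1
  x=-3.568: |R|=1.14510 >1
  x=-3.515: |R|=1.08861 >1
So |R|<1 on (-3.4286, 0).

z∈(-3.4286,0).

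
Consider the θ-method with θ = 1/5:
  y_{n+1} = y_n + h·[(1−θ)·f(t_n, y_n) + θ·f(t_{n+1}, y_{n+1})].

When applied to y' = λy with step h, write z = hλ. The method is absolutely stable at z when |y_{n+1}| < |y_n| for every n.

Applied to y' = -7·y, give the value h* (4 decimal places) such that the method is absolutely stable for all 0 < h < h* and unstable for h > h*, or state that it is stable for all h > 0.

With y'=λy (z=hλ):
  y_{n+1} = y_n + z·[4/5·y_n + 1/5·y_{n+1}] ⇒ (1 − 1/5z)y_{n+1} = (1 + 4/5z)y_n
  ⇒ R(z) = (1 + 4/5z)/(1 − 1/5z).

Solve |R(x)|<1 on ℝ⁻.
x=-0.85: |R|=0.2735
R=−1: 1+4/5x = −1+1/5x ⇒ -3/5x=2 ⇒ x=2/(-3/5)=-3.3333
Confirm numerically:
  x=-3.085: |R|=0.90785 <1
  x=-1.932: |R|=0.39354 <1
  x=-1.577: |R|=0.19887 <1
  x=-3.818: |R|=1.16489 >1
  x=-3.810: |R|=1.16232 >1
Stable set (-3.3333, 0).

(-3.3333,0); λ=-7 ⇒ h* = (10/3)/7 = 0.4762.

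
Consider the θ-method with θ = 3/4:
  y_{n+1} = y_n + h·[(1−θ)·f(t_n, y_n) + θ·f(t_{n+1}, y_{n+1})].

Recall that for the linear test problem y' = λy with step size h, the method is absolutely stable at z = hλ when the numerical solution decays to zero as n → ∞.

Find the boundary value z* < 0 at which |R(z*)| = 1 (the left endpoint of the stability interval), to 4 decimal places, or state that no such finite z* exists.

Set f=λy, z=hλ:
  y_{n+1} = y_n + z·[1/4·y_n + 3/4·y_{n+1}] ⇒ (1 − 3/4z)y_{n+1} = (1 + 1/4z)y_n
  ⇒ R(z) = (1 + 1/4z)/(1 − 3/4z).

Boundary: |R(x)|=1, x<0.
x=-1.12: |R|=0.3913
x=-2: |R|=0.2000
x=-10: |R|=0.1765
x=-100: |R|=0.3158
θ=3/4≥1/2 ⇒ |1+1/4x|<|1−3/4x| ∀x<0 ⇒ unbounded interval.

(−∞, 0) — no finite endpoint.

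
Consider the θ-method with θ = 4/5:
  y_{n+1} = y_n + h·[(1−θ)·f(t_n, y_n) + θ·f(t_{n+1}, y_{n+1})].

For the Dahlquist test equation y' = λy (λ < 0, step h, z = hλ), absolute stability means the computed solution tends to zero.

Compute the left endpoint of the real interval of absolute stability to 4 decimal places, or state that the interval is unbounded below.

On y'=λy, z=hλ:
  y_{n+1} = y_n + z·[1/5·y_n + 4/5·y_{n+1}] ⇒ (1 − 4/5z)y_{n+1} = (1 + 1/5z)y_n
  Hence R(z) = (1 + 1/5z)/(1 − 4/5z).

Find x<0 with |R(x)|<1.
x=-1.69: |R|=0.2815
x=-2: |R|=0.2308
x=-10: |R|=0.1111
x=-100: |R|=0.2346
θ=4/5≥1/2 ⇒ |1+1/5x|<|1−4/5x| ∀x<0 ⇒ interval (−∞,0).

interval (−∞, 0).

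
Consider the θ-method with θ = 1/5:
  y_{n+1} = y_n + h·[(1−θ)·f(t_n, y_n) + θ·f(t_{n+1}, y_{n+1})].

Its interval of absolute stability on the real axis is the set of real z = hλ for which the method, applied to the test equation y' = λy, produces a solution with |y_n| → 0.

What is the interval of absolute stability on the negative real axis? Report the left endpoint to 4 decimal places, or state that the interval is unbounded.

z∈(-3.3333,0).

Test eqn y'=λy, z=hλ:
  y_{n+1} = y_n + z·[4/5·y_n + 1/5·y_{n+1}] ⇒ (1 − 1/5z)y_{n+1} = (1 + 4/5z)y_n
  ⇒ R(z) = (1 + 4/5z)/(1 − 1/5z).

Solve |R(x)|<1 on ℝ⁻.
x=-1.46: |R|=0.1300
R=−1: 1+4/5x = −1+1/5x ⇒ -3/5x=2 ⇒ x=2/(-3/5)=-3.3333
Confirm numerically:
  x=-2.648: |R|=0.73117 <1
  x=-2.625: |R|=0.72131 <1
  x=-2.526: |R|=0.67818 <1
  x=-3.695: |R|=1.12478 >1
  x=-3.534: |R|=1.07054 >1
  x=-3.398: |R|=1.02310 >1
So |R|<1 on (-3.3333, 0).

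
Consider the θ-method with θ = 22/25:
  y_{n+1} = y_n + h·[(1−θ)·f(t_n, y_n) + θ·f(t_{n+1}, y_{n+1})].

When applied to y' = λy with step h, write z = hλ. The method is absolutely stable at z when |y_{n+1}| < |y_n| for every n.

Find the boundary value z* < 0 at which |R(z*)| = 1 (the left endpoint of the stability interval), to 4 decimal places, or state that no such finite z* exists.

With y'=λy (z=hλ):
  y_{n+1} = y_n + z·[3/25·y_n + 22/25·y_{n+1}] ⇒ (1 − 22/25z)y_{n+1} = (1 + 3/25z)y_n
  so R(z) = (1 + 3/25z)/(1 − 22/25z).

Need |R(x)|<1, x<0.
x=-1.5: |R|=0.3534
x=-2: |R|=0.2754
x=-10: |R|=0.0204
x=-100: |R|=0.1236
θ=22/25≥1/2 ⇒ |1+3/25x|<|1−22/25x| ∀x<0 ⇒ stable on all of ℝ⁻.

interval (−∞, 0).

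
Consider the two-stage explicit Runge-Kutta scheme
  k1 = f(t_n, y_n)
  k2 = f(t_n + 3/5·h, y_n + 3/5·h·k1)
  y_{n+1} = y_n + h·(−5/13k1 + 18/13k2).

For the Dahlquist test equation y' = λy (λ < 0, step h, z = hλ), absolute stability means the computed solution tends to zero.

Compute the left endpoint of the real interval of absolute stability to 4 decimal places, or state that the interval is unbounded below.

Test eqn y'=λy, z=hλ:
  k1=λy_n ⇒ h·k1=z·y_n;  k2=λ(1+3/5z)y_n ⇒ h·k2=z(1+3/5z)y_n
  y_{n+1}/y_n = 1 − 5/13z + 18/13z(1+3/5z) = 1 + z + 54/65z²
  ⇒ R(z) = 1 + z + 54/65z².

Solve |R(x)|<1 on ℝ⁻.
x=-0.32: |R|=0.7651
R=1: x+54/65x²=0 ⇒ x=−65/54=-1.2037; min R=1−1/(4·54/65)=0.6991>−1
Confirm numerically:
  x=-0.918: |R|=0.78211 <1
  x=-0.834: |R|=0.74385 <1
  x=-0.574: |R|=0.69972 <1
  x=-1.503: |R|=1.37372 >1
  x=-1.357: |R|=1.17282 >1
Stable set (-1.2037, 0).

z* = -1.2037.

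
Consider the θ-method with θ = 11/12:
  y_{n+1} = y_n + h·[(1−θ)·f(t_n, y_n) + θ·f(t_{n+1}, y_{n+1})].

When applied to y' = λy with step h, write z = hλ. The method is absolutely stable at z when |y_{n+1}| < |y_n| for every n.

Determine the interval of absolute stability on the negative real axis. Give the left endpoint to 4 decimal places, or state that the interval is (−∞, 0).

Test eqn y'=λy, z=hλ:
  y_{n+1} = y_n + z·[1/12·y_n + 11/12·y_{n+1}] ⇒ (1 − 11/12z)y_{n+1} = (1 + 1/12z)y_n
  Hence R(z) = (1 + 1/12z)/(1 − 11/12z).

Find x<0 with |R(x)|<1.
x=-1.63: |R|=0.3465
x=-2: |R|=0.2941
x=-10: |R|=0.0164
x=-100: |R|=0.0791
θ=11/12≥1/2 ⇒ |1+1/12x|<|1−11/12x| ∀x<0 ⇒ stable on all of ℝ⁻.

(−∞, 0) — no finite endpoint.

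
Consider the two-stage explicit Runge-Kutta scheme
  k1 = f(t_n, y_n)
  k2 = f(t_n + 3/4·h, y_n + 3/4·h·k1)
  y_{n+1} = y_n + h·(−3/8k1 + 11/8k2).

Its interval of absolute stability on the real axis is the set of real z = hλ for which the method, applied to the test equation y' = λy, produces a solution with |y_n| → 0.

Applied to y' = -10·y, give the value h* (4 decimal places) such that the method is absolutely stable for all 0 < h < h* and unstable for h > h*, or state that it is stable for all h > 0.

(-0.9697,0); λ=-10 ⇒ h* = (32/33)/10 = 0.0970.

On y'=λy, z=hλ:
  k1=λy_n ⇒ h·k1=z·y_n;  k2=λ(1+3/4z)y_n ⇒ h·k2=z(1+3/4z)y_n
  y_{n+1}/y_n = 1 − 3/8z + 11/8z(1+3/4z) = 1 + z + 33/32z²
  Hence R(z) = 1 + z + 33/32z².

Need |R(x)|<1, x<0.
x=-1.49: |R|=1.7995
R=1: x+33/32x²=0 ⇒ x=−32/33=-0.9697; min R=1−1/(4·33/32)=0.7576>−1
Confirm numerically:
  x=-0.939: |R|=0.97027 <1
  x=-0.793: |R|=0.85550 <1
  x=-0.762: |R|=0.83679 <1
  x=-0.492: |R|=0.75763 <1
  x=-1.491: |R|=1.80155 >1
  x=-1.480: |R|=1.77885 >1
  x=-1.202: |R|=1.28795 >1
So |R|<1 on (-0.9697, 0).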